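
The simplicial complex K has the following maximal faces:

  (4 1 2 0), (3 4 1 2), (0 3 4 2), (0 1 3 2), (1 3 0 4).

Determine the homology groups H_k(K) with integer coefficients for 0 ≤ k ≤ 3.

H_0 = Z,  H_1 = 0,  H_2 = 0,  H_3 = Z.

Fix the vertex order 0 < 1 < 2 < 3 < 4 and write every simplex with vertices in increasing order. Then dim K = 3 and the simplices of K are:

  0-simplices (5): [0], [1], [2], [3], [4]
  1-simplices (10): [0,1], [0,2], [0,3], [0,4], [1,2], [1,3], [1,4], [2,3], [2,4], [3,4]
  2-simplices (10): [0,1,2], [0,1,3], [0,1,4], [0,2,3], [0,2,4], [0,3,4], [1,2,3], [1,2,4], [1,3,4], [2,3,4]
  3-simplices (5): [0,1,2,3], [0,1,2,4], [0,1,3,4], [0,2,3,4], [1,2,3,4]

so the chain groups are C_0 ≅ Z^5, C_1 ≅ Z^10, C_2 ≅ Z^10, C_3 ≅ Z^5.

The boundary map ∂_1: C_1 → C_0 sends each edge [p,q] (with p < q) to q − p. For instance
  ∂[0,4] = [4] − [0].
As a 5×10 matrix over Z this has rank 4, with invariant factors (1,1,1,1).

Boundary ∂_2: C_2 → C_1 sends each 2-simplex [p,q,r] to [q,r] − [p,r] + [p,q]. For instance
  ∂[0,1,3] = [1,3] − [0,3] + [0,1],
  ∂[0,1,2] = [1,2] − [0,2] + [0,1].
The resulting 10×10 matrix has rank 6, and its Smith normal form has invariant factors (1,1,1,1,1,1).

Boundary ∂_3: C_3 → C_2 sends each 3-simplex σ to the alternating sum Σ_i (−1)^i (σ with its i-th vertex removed). For instance
  ∂[1,2,3,4] = [2,3,4] − [1,3,4] + [1,2,4] − [1,2,3],
  ∂[0,1,2,3] = [1,2,3] − [0,2,3] + [0,1,3] − [0,1,2].
As a 10×5 matrix over Z this has rank 4, with invariant factors (1,1,1,1).

Computing H_k = (kernel of ∂_k) / (image of ∂_{k+1}):

  H_0: rank C_0 − rank ∂_1 = 5 − 4 = 1, and the invariant factors of ∂_1 are all 1, so H_0 ≅ Z.
  H_1: rank ker ∂_1 − rank ∂_2 = (10 − 4) − 6 = 0, and the invariant factors of ∂_2 are all 1, so H_1 ≅ 0.
  H_2: rank ker ∂_2 − rank ∂_3 = (10 − 6) − 4 = 0, and the invariant factors of ∂_3 are all 1, so H_2 ≅ 0.
  H_3: rank ker ∂_3 − rank ∂_4 = (5 − 4) − 0 = 1, and there is no ∂_4, so H_3 ≅ Z.

As a check, the Euler characteristic is 5 − 10 + 10 − 5 = 0, which agrees with 1 − 0 + 0 − 1 = 0.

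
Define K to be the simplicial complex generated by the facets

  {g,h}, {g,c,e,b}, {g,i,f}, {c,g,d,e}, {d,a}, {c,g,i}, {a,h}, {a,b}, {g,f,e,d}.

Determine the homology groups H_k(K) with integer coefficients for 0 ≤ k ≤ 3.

H_0 = Z,  H_1 = Z^2,  H_2 = 0,  H_3 = 0.

K has 9 vertices, 19 edges, 12 triangles, 3 3-simplices.
rank ∂_0 = 0, rank ∂_1 = 8 ⇒ b_0 = 9 − 0 − 8 = 1; all invariant factors of ∂_1 are 1 so no torsion. So H_0 = Z.
rank ∂_1 = 8, rank ∂_2 = 9 ⇒ b_1 = 19 − 8 − 9 = 2; all invariant factors of ∂_2 are 1 so no torsion. So H_1 = Z^2.
rank ∂_2 = 9, rank ∂_3 = 3 ⇒ b_2 = 12 − 9 − 3 = 0; all invariant factors of ∂_3 are 1 so no torsion. So H_2 = 0.
rank ∂_3 = 3, rank ∂_4 = 0 ⇒ b_3 = 3 − 3 − 0 = 0. So H_3 = 0.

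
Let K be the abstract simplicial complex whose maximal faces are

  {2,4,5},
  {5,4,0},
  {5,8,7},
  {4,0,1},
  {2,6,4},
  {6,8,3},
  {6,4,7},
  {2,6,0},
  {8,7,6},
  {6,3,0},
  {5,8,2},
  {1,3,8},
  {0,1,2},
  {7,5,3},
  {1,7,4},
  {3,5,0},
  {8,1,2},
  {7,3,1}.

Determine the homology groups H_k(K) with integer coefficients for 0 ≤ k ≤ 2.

Take the total order 0 < 1 < 2 < 3 < 4 < 5 < 6 < 7 < 8 on the vertex set. Then K (dimension 2) consists of the simplices:

  0-simplices (9): [0], [1], [2], [3], [4], [5], [6], [7], [8]
  1-simplices (27): (27 of them)
  2-simplices (18): [0,1,2], [0,1,4], [0,2,6], [0,3,5], [0,3,6], [0,4,5], [1,2,8], [1,3,7], [1,3,8], [1,4,7], [2,4,5], [2,4,6], [2,5,8], [3,5,7], [3,6,8], [4,6,7], [5,7,8], [6,7,8]

giving chain groups C_0 ≅ Z^9, C_1 ≅ Z^27, C_2 ≅ Z^18.

The boundary map ∂_1: C_1 → C_0 is given by ∂[p,q] = [q] − [p]. For instance
  ∂[5,7] = [7] − [5].
This gives a 9×27 integer matrix of rank 8; reducing to Smith normal form yields diagonal entries (1,1,1,1,1,1,1,1).

Boundary ∂_2: C_2 → C_1 maps a triangle to the signed sum of its edges. For instance
  ∂[3,6,8] = [6,8] − [3,8] + [3,6],
  ∂[0,1,2] = [1,2] − [0,2] + [0,1].
As a 27×18 matrix over Z this has rank 18, with invariant factors (1,1,1,1,1,1,1,1,1,1,1,1,1,1,1,1,1,2).

Computing H_k = (kernel of ∂_k) / (image of ∂_{k+1}):

  H_0: rank C_0 − rank ∂_1 = 9 − 8 = 1, and the invariant factors of ∂_1 are all 1, so H_0 = Z.
  H_1: rank ker ∂_1 − rank ∂_2 = (27 − 8) − 18 = 1, and ∂_2 has invariant factor 2 > 1, so H_1 = Z ⊕ Z/2.
  H_2: rank ker ∂_2 − rank ∂_3 = (18 − 18) − 0 = 0, and there is no ∂_3, so H_2 = 0.

As a check, the Euler characteristic is 9 − 27 + 18 = 0, which agrees with 1 − 1 + 0 = 0.

H_0 ≅ Z,  H_1 ≅ Z ⊕ Z/2,  H_2 = 0.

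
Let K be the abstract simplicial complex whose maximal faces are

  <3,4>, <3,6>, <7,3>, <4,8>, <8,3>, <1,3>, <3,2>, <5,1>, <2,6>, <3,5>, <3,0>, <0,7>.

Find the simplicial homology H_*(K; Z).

Order the vertices as 0 < 1 < 2 < 3 < 4 < 5 < 6 < 7 < 8. Listing each simplex with vertices in this order, K has dimension 1 with simplices:

  0-simplices (9): [0], [1], [2], [3], [4], [5], [6], [7], [8]
  1-simplices (12): [0,3], [0,7], [1,3], [1,5], [2,3], [2,6], [3,4], [3,5], [3,6], [3,7], [3,8], [4,8]

giving chain groups C_0 ≅ Z^9, C_1 ≅ Z^12.

The boundary map ∂_1: C_1 → C_0 is given by ∂[p,q] = [q] − [p].
This gives a 9×12 integer matrix of rank 8; reducing to Smith normal form yields diagonal entries (1,1,1,1,1,1,1,1).

Reading off H_k = ker ∂_k / im ∂_{k+1}:

  H_0: rank C_0 − rank ∂_1 = 9 − 8 = 1, and the invariant factors of ∂_1 are all 1, so H_0 = Z.
  H_1: rank ker ∂_1 − rank ∂_2 = (12 − 8) − 0 = 4, and there is no ∂_2, so H_1 = Z^4.

H_0 ≅ Z,  H_1 ≅ Z^4.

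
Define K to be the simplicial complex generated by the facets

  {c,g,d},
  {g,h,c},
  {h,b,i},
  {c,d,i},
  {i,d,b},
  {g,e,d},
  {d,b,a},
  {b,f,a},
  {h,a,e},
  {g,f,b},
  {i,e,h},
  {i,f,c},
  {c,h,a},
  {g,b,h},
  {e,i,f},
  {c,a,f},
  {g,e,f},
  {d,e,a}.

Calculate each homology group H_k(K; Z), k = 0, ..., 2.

We work with the vertex ordering a < b < c < d < e < f < g < h < i. The simplices of K, each written with vertices in increasing order, are:

  0-simplices (9): a, b, c, d, e, f, g, h, i
  1-simplices (27): ab, ac, ad, ae, af, ah, bd, bf, bg, bh, bi, cd, cf, cg, ch, ci, de, dg, di, ef, eg, eh, ei, fg, fi, gh, hi
  2-simplices (18): abd, abf, acf, ach, ade, aeh, bdi, bfg, bgh, bhi, cdg, cdi, cfi, cgh, deg, efg, efi, ehi

Hence C_0 ≅ Z^9, C_1 ≅ Z^27, C_2 ≅ Z^18.

∂_1: C_1 → C_0 sends each edge [p,q] (with p < q) to q − p. For instance
  ∂fi = i − f.
As a 9×27 matrix over Z this has rank 8, with invariant factors (1,1,1,1,1,1,1,1).

The boundary map ∂_2: C_2 → C_1 acts by ∂[p,q,r] = [q,r] − [p,r] + [p,q]. For instance
  ∂bhi = hi − bi + bh,
  ∂cdg = dg − cg + cd.
The 27×18 boundary matrix has rank 17 and Smith normal form diag(1,1,1,1,1,1,1,1,1,1,1,1,1,1,1,1,1).

Now H_k = ker ∂_k / im ∂_{k+1}, so:

  H_0: rank C_0 − rank ∂_1 = 9 − 8 = 1, and the invariant factors of ∂_1 are all 1, so H_0 ≅ Z.
  H_1: rank ker ∂_1 − rank ∂_2 = (27 − 8) − 17 = 2, and the invariant factors of ∂_2 are all 1, so H_1 ≅ Z^2.
  H_2: rank ker ∂_2 − rank ∂_3 = (18 − 17) − 0 = 1, and there is no ∂_3, so H_2 ≅ Z.

(K is a triangulation of the torus T^2.)

H_0 ≅ Z,  H_1 ≅ Z^2,  H_2 ≅ Z.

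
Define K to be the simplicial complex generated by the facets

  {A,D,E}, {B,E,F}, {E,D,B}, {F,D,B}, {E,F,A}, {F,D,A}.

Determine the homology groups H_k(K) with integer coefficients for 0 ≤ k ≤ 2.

H_0 = Z,  H_1 = 0,  H_2 = Z.

Fix the vertex order A < B < D < E < F and write every simplex with vertices in increasing order. Then dim K = 2 and the simplices of K are:

  0-simplices (5): A, B, D, E, F
  1-simplices (9): AD, AE, AF, BD, BE, BF, DE, DF, EF
  2-simplices (6): ADE, ADF, AEF, BDE, BDF, BEF

giving chain groups C_0 ≅ Z^5, C_1 ≅ Z^9, C_2 ≅ Z^6.

Boundary ∂_1: C_1 → C_0 is given by ∂[p,q] = [q] − [p].
This gives a 5×9 integer matrix of rank 4; reducing to Smith normal form yields diagonal entries (1,1,1,1).

The boundary map ∂_2: C_2 → C_1 sends each 2-simplex [p,q,r] to [q,r] − [p,r] + [p,q]. For instance
  ∂BEF = EF − BF + BE,
  ∂BDF = DF − BF + BD.
The 9×6 boundary matrix has rank 5 and Smith normal form diag(1,1,1,1,1).

Computing H_k = (kernel of ∂_k) / (image of ∂_{k+1}):

  H_0: rank C_0 − rank ∂_1 = 5 − 4 = 1, and the invariant factors of ∂_1 are all 1, so H_0 = Z.
  H_1: rank ker ∂_1 − rank ∂_2 = (9 − 4) − 5 = 0, and the invariant factors of ∂_2 are all 1, so H_1 = 0.
  H_2: rank ker ∂_2 − rank ∂_3 = (6 − 5) − 0 = 1, and there is no ∂_3, so H_2 = Z.

As a check, the Euler characteristic is 5 − 9 + 6 = 2, which agrees with 1 − 0 + 1 = 2.
(K is a triangulation of the 2-sphere S^2.)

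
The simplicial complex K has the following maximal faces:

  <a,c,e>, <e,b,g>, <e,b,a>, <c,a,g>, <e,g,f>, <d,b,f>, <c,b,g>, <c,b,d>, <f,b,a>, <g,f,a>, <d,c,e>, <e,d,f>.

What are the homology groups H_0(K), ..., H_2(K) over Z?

Fix the vertex order a < b < c < d < e < f < g and write every simplex with vertices in increasing order. Then dim K = 2 and the simplices of K are:

  0-simplices (7): a, b, c, d, e, f, g
  1-simplices (18): ab, ac, ae, af, ag, bc, bd, be, bf, bg, cd, ce, cg, de, df, ef, eg, fg
  2-simplices (12): abe, abf, ace, acg, afg, bcd, bcg, bdf, beg, cde, def, efg

Hence C_0 ≅ Z^7, C_1 ≅ Z^18, C_2 ≅ Z^12.

The boundary map ∂_1: C_1 → C_0 sends each edge [p,q] (with p < q) to q − p.
The 7×18 boundary matrix has rank 6 and Smith normal form diag(1,1,1,1,1,1).

∂_2: C_2 → C_1 maps a triangle to the signed sum of its edges. For instance
  ∂abe = be − ae + ab,
  ∂cde = de − ce + cd.
The 18×12 boundary matrix has rank 12 and Smith normal form diag(1,1,1,1,1,1,1,1,1,1,1,2).

Now H_k = ker ∂_k / im ∂_{k+1}, so:

  H_0: rank C_0 − rank ∂_1 = 7 − 6 = 1, and the invariant factors of ∂_1 are all 1, so H_0 = Z.
  H_1: rank ker ∂_1 − rank ∂_2 = (18 − 6) − 12 = 0, and ∂_2 has invariant factor 2 > 1, so H_1 = Z/2Z.
  H_2: rank ker ∂_2 − rank ∂_3 = (12 − 12) − 0 = 0, and there is no ∂_3, so H_2 = 0.

As a check, the Euler characteristic is 7 − 18 + 12 = 1, which agrees with 1 − 0 + 0 = 1.

H_0 ≅ Z,  H_1 ≅ Z/2Z,  H_2 = 0.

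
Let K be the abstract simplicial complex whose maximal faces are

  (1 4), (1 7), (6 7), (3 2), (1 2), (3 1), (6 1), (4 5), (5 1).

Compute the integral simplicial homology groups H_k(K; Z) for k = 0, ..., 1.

We work with the vertex ordering 1 < 2 < 3 < 4 < 5 < 6 < 7. The simplices of K, each written with vertices in increasing order, are:

  0-simplices (7): [1], [2], [3], [4], [5], [6], [7]
  1-simplices (9): [1,2], [1,3], [1,4], [1,5], [1,6], [1,7], [2,3], [4,5], [6,7]

giving chain groups C_0 ≅ Z^7, C_1 ≅ Z^9.

Boundary ∂_1: C_1 → C_0 sends each edge [p,q] (with p < q) to q − p. For instance
  ∂[2,3] = [3] − [2].
This gives a 7×9 integer matrix of rank 6; reducing to Smith normal form yields diagonal entries (1,1,1,1,1,1).

Reading off H_k = ker ∂_k / im ∂_{k+1}:

  H_0: rank C_0 − rank ∂_1 = 7 − 6 = 1, and the invariant factors of ∂_1 are all 1, so H_0 = Z.
  H_1: rank ker ∂_1 − rank ∂_2 = (9 − 6) − 0 = 3, and there is no ∂_2, so H_1 = Z^3.

As a check, the Euler characteristic is 7 − 9 = -2, which agrees with 1 − 3 = -2.
(K is a triangulation of a wedge of 3 circles.)

H_0 ≅ Z,  H_1 ≅ Z^3.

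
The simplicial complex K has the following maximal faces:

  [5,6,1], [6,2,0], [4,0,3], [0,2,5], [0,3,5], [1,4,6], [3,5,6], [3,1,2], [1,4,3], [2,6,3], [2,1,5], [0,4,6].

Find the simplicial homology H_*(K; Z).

Fix the vertex order 0 < 1 < 2 < 3 < 4 < 5 < 6 and write every simplex with vertices in increasing order. Then dim K = 2 and the simplices of K are:

  0-simplices (7): [0], [1], [2], [3], [4], [5], [6]
  1-simplices (18): [0,2], [0,3], [0,4], [0,5], [0,6], [1,2], [1,3], [1,4], [1,5], [1,6], [2,3], [2,5], [2,6], [3,4], [3,5], [3,6], [4,6], [5,6]
  2-simplices (12): [0,2,5], [0,2,6], [0,3,4], [0,3,5], [0,4,6], [1,2,3], [1,2,5], [1,3,4], [1,4,6], [1,5,6], [2,3,6], [3,5,6]

giving chain groups C_0 ≅ Z^7, C_1 ≅ Z^18, C_2 ≅ Z^12.

The boundary map ∂_1: C_1 → C_0 maps an edge to its endpoints' difference, ∂[p,q] = q − p. For instance
  ∂[0,2] = [2] − [0].
As a 7×18 matrix over Z this has rank 6, with invariant factors (1,1,1,1,1,1).

∂_2: C_2 → C_1 sends each 2-simplex [p,q,r] to [q,r] − [p,r] + [p,q]. For instance
  ∂[0,4,6] = [4,6] − [0,6] + [0,4],
  ∂[1,2,3] = [2,3] − [1,3] + [1,2].
As a 18×12 matrix over Z this has rank 12, with invariant factors (1,1,1,1,1,1,1,1,1,1,1,2).

Computing H_k = (kernel of ∂_k) / (image of ∂_{k+1}):

  H_0: rank C_0 − rank ∂_1 = 7 − 6 = 1, and the invariant factors of ∂_1 are all 1, so H_0 ≅ Z.
  H_1: rank ker ∂_1 − rank ∂_2 = (18 − 6) − 12 = 0, and ∂_2 has invariant factor 2 > 1, so H_1 ≅ Z_2.
  H_2: rank ker ∂_2 − rank ∂_3 = (12 − 12) − 0 = 0, and there is no ∂_3, so H_2 ≅ 0.

H_0 = Z,  H_1 = Z_2,  H_2 = 0.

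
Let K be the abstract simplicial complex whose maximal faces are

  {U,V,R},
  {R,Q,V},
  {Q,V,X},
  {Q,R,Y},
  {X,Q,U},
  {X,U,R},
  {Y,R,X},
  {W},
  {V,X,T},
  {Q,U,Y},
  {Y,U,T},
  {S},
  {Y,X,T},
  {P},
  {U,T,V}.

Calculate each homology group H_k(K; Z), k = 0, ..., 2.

K has 10 vertices, 18 edges, 12 triangles.
rank ∂_0 = 0, rank ∂_1 = 6 ⇒ b_0 = 10 − 0 − 6 = 4; all invariant factors of ∂_1 are 1 so no torsion. So H_0 ≅ Z^4.
rank ∂_1 = 6, rank ∂_2 = 12 ⇒ b_1 = 18 − 6 − 12 = 0; ∂_2 has invariant factor(s) [2] giving torsion. So H_1 ≅ Z_2.
rank ∂_2 = 12, rank ∂_3 = 0 ⇒ b_2 = 12 − 12 − 0 = 0. So H_2 ≅ 0.

H_0 ≅ Z^4,  H_1 ≅ Z_2,  H_2 = 0.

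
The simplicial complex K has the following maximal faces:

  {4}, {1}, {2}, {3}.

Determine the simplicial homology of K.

Fix the vertex order 1 < 2 < 3 < 4 and write every simplex with vertices in increasing order. Then dim K = 0 and the simplices of K are:

  0-simplices (4): [1], [2], [3], [4]

Hence C_0 ≅ Z^4.

Computing H_k = (kernel of ∂_k) / (image of ∂_{k+1}):

  H_0: rank C_0 − rank ∂_1 = 4 − 0 = 4, and there is no ∂_1, so H_0 ≅ Z^4.

H_0 ≅ Z^4.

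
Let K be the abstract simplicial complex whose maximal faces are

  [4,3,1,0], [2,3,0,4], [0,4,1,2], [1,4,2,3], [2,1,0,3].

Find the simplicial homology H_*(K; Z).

Take the total order 0 < 1 < 2 < 3 < 4 on the vertex set. Then K (dimension 3) consists of the simplices:

  0-simplices (5): [0], [1], [2], [3], [4]
  1-simplices (10): [0,1], [0,2], [0,3], [0,4], [1,2], [1,3], [1,4], [2,3], [2,4], [3,4]
  2-simplices (10): [0,1,2], [0,1,3], [0,1,4], [0,2,3], [0,2,4], [0,3,4], [1,2,3], [1,2,4], [1,3,4], [2,3,4]
  3-simplices (5): [0,1,2,3], [0,1,2,4], [0,1,3,4], [0,2,3,4], [1,2,3,4]

giving chain groups C_0 ≅ Z^5, C_1 ≅ Z^10, C_2 ≅ Z^10, C_3 ≅ Z^5.

∂_1: C_1 → C_0 maps an edge to its endpoints' difference, ∂[p,q] = q − p.
As a 5×10 matrix over Z this has rank 4, with invariant factors (1,1,1,1).

∂_2: C_2 → C_1 acts by ∂[p,q,r] = [q,r] − [p,r] + [p,q]. For instance
  ∂[0,2,4] = [2,4] − [0,4] + [0,2],
  ∂[0,1,3] = [1,3] − [0,3] + [0,1].
The resulting 10×10 matrix has rank 6, and its Smith normal form has invariant factors (1,1,1,1,1,1).

∂_3: C_3 → C_2 sends each 3-simplex σ to the alternating sum Σ_i (−1)^i (σ with its i-th vertex removed). For instance
  ∂[0,1,2,3] = [1,2,3] − [0,2,3] + [0,1,3] − [0,1,2],
  ∂[0,1,3,4] = [1,3,4] − [0,3,4] + [0,1,4] − [0,1,3].
As a 10×5 matrix over Z this has rank 4, with invariant factors (1,1,1,1).

Now H_k = ker ∂_k / im ∂_{k+1}, so:

  H_0: rank C_0 − rank ∂_1 = 5 − 4 = 1, and the invariant factors of ∂_1 are all 1, so H_0 ≅ Z.
  H_1: rank ker ∂_1 − rank ∂_2 = (10 − 4) − 6 = 0, and the invariant factors of ∂_2 are all 1, so H_1 ≅ 0.
  H_2: rank ker ∂_2 − rank ∂_3 = (10 − 6) − 4 = 0, and the invariant factors of ∂_3 are all 1, so H_2 ≅ 0.
  H_3: rank ker ∂_3 − rank ∂_4 = (5 − 4) − 0 = 1, and there is no ∂_4, so H_3 ≅ Z.

As a check, the Euler characteristic is 5 − 10 + 10 − 5 = 0, which agrees with 1 − 0 + 0 − 1 = 0.

H_0 = Z,  H_1 = 0,  H_2 = 0,  H_3 = Z.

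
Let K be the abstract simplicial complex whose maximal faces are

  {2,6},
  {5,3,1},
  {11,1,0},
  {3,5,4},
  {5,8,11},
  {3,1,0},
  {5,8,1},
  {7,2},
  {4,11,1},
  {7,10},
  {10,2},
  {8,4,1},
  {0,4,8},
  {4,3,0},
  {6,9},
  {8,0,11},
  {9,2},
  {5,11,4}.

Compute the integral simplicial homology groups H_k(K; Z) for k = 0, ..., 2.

Order the vertices as 0 < 1 < 2 < 3 < 4 < 5 < 6 < 7 < 8 < 9 < 10 < 11. Listing each simplex with vertices in this order, K has dimension 2 with simplices:

  0-simplices (12): [0], [1], [2], [3], [4], [5], [6], [7], [8], [9], [10], [11]
  1-simplices (24): (24 of them)
  2-simplices (12): [0,1,3], [0,1,11], [0,3,4], [0,4,8], [0,8,11], [1,3,5], [1,4,8], [1,4,11], [1,5,8], [3,4,5], [4,5,11], [5,8,11]

so the chain groups are C_0 ≅ Z^12, C_1 ≅ Z^24, C_2 ≅ Z^12.

Boundary ∂_1: C_1 → C_0 maps an edge to its endpoints' difference, ∂[p,q] = q − p. For instance
  ∂[6,9] = [9] − [6].
The resulting 12×24 matrix has rank 10, and its Smith normal form has invariant factors (1,1,1,1,1,1,1,1,1,1).

Boundary ∂_2: C_2 → C_1 acts by ∂[p,q,r] = [q,r] − [p,r] + [p,q]. For instance
  ∂[1,5,8] = [5,8] − [1,8] + [1,5],
  ∂[0,8,11] = [8,11] − [0,11] + [0,8].
As a 24×12 matrix over Z this has rank 12, with invariant factors (1,1,1,1,1,1,1,1,1,1,1,2).

Computing H_k = (kernel of ∂_k) / (image of ∂_{k+1}):

  H_0: rank C_0 − rank ∂_1 = 12 − 10 = 2, and the invariant factors of ∂_1 are all 1, so H_0 ≅ Z^2.
  H_1: rank ker ∂_1 − rank ∂_2 = (24 − 10) − 12 = 2, and ∂_2 has invariant factor 2 > 1, so H_1 ≅ Z^2 ⊕ Z/2.
  H_2: rank ker ∂_2 − rank ∂_3 = (12 − 12) − 0 = 0, and there is no ∂_3, so H_2 ≅ 0.

As a check, the Euler characteristic is 12 − 24 + 12 = 0, which agrees with 2 − 2 + 0 = 0.

H_0 ≅ Z^2,  H_1 ≅ Z^2 ⊕ Z/2,  H_2 = 0.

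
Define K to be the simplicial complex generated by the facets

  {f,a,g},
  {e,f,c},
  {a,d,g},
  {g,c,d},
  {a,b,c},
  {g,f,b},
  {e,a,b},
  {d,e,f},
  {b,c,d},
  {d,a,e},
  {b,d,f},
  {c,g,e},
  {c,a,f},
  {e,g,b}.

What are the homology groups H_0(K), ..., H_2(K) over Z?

H_0 ≅ Z,  H_1 ≅ Z^2,  H_2 ≅ Z.

Order the vertices as a < b < c < d < e < f < g. Listing each simplex with vertices in this order, K has dimension 2 with simplices:

  0-simplices (7): a, b, c, d, e, f, g
  1-simplices (21): ab, ac, ad, ae, af, ag, bc, bd, be, bf, bg, cd, ce, cf, cg, de, df, dg, ef, eg, fg
  2-simplices (14): abc, abe, acf, ade, adg, afg, bcd, bdf, beg, bfg, cdg, cef, ceg, def

so the chain groups are C_0 ≅ Z^7, C_1 ≅ Z^21, C_2 ≅ Z^14.

The boundary map ∂_1: C_1 → C_0 sends each edge [p,q] (with p < q) to q − p. For instance
  ∂eg = g − e.
This gives a 7×21 integer matrix of rank 6; reducing to Smith normal form yields diagonal entries (1,1,1,1,1,1).

The boundary map ∂_2: C_2 → C_1 sends each 2-simplex [p,q,r] to [q,r] − [p,r] + [p,q]. For instance
  ∂afg = fg − ag + af,
  ∂ade = de − ae + ad.
The resulting 21×14 matrix has rank 13, and its Smith normal form has invariant factors (1,1,1,1,1,1,1,1,1,1,1,1,1).

Now H_k = ker ∂_k / im ∂_{k+1}, so:

  H_0: rank C_0 − rank ∂_1 = 7 − 6 = 1, and the invariant factors of ∂_1 are all 1, so H_0 ≅ Z.
  H_1: rank ker ∂_1 − rank ∂_2 = (21 − 6) − 13 = 2, and the invariant factors of ∂_2 are all 1, so H_1 ≅ Z^2.
  H_2: rank ker ∂_2 − rank ∂_3 = (14 − 13) − 0 = 1, and there is no ∂_3, so H_2 ≅ Z.

As a check, the Euler characteristic is 7 − 21 + 14 = 0, which agrees with 1 − 2 + 1 = 0.
(K is a triangulation of the torus T^2.)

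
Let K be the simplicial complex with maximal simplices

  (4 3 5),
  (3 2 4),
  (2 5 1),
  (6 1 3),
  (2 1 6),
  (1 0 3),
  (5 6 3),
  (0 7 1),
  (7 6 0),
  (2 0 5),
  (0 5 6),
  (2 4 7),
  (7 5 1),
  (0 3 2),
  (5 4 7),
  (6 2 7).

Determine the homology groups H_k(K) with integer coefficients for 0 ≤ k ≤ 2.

K has 8 vertices, 24 edges, 16 triangles.
rank ∂_0 = 0, rank ∂_1 = 7 ⇒ b_0 = 8 − 0 − 7 = 1; all invariant factors of ∂_1 are 1 so no torsion. So H_0 ≅ Z.
rank ∂_1 = 7, rank ∂_2 = 15 ⇒ b_1 = 24 − 7 − 15 = 2; all invariant factors of ∂_2 are 1 so no torsion. So H_1 ≅ Z^2.
rank ∂_2 = 15, rank ∂_3 = 0 ⇒ b_2 = 16 − 15 − 0 = 1. So H_2 ≅ Z.

H_0 = Z,  H_1 = Z^2,  H_2 = Z.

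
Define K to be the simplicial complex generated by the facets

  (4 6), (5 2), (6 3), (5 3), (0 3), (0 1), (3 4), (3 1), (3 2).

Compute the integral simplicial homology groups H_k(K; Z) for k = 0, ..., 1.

Order the vertices as 0 < 1 < 2 < 3 < 4 < 5 < 6. Listing each simplex with vertices in this order, K has dimension 1 with simplices:

  0-simplices (7): [0], [1], [2], [3], [4], [5], [6]
  1-simplices (9): [0,1], [0,3], [1,3], [2,3], [2,5], [3,4], [3,5], [3,6], [4,6]

giving chain groups C_0 ≅ Z^7, C_1 ≅ Z^9.

∂_1: C_1 → C_0 is given by ∂[p,q] = [q] − [p].
The resulting 7×9 matrix has rank 6, and its Smith normal form has invariant factors (1,1,1,1,1,1).

From H_k ≅ ker(∂_k) / im(∂_{k+1}) we obtain:

  H_0: rank C_0 − rank ∂_1 = 7 − 6 = 1, and the invariant factors of ∂_1 are all 1, so H_0 = Z.
  H_1: rank ker ∂_1 − rank ∂_2 = (9 − 6) − 0 = 3, and there is no ∂_2, so H_1 = Z^3.

H_0 ≅ Z,  H_1 ≅ Z^3.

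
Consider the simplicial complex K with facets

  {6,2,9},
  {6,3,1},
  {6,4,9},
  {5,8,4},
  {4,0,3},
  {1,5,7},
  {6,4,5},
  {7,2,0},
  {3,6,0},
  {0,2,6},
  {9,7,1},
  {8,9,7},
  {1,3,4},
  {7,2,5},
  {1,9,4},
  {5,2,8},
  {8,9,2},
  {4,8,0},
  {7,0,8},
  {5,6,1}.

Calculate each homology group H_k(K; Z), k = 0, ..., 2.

We work with the vertex ordering 0 < 1 < 2 < 3 < 4 < 5 < 6 < 7 < 8 < 9. The simplices of K, each written with vertices in increasing order, are:

  0-simplices (10): [0], [1], [2], [3], [4], [5], [6], [7], [8], [9]
  1-simplices (30): (30 of them)
  2-simplices (20): (20 of them)

Hence C_0 ≅ Z^10, C_1 ≅ Z^30, C_2 ≅ Z^20.

Boundary ∂_1: C_1 → C_0 is given by ∂[p,q] = [q] − [p].
The resulting 10×30 matrix has rank 9, and its Smith normal form has invariant factors (1,1,1,1,1,1,1,1,1).

The boundary map ∂_2: C_2 → C_1 sends each 2-simplex [p,q,r] to [q,r] − [p,r] + [p,q]. For instance
  ∂[1,3,4] = [3,4] − [1,4] + [1,3],
  ∂[1,5,6] = [5,6] − [1,6] + [1,5].
This gives a 30×20 integer matrix of rank 20; reducing to Smith normal form yields diagonal entries (1,1,1,1,1,1,1,1,1,1,1,1,1,1,1,1,1,1,1,2).

Now H_k = ker ∂_k / im ∂_{k+1}, so:

  H_0: rank C_0 − rank ∂_1 = 10 − 9 = 1, and the invariant factors of ∂_1 are all 1, so H_0 = Z.
  H_1: rank ker ∂_1 − rank ∂_2 = (30 − 9) − 20 = 1, and ∂_2 has invariant factor 2 > 1, so H_1 = Z ⊕ Z_2.
  H_2: rank ker ∂_2 − rank ∂_3 = (20 − 20) − 0 = 0, and there is no ∂_3, so H_2 = 0.

H_0 = Z,  H_1 = Z ⊕ Z_2,  H_2 = 0.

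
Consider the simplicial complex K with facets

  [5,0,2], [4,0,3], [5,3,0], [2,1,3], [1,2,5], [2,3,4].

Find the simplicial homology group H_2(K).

H_2 ≅ 0.

Order the vertices as 0 < 1 < 2 < 3 < 4 < 5. Listing each simplex with vertices in this order, K has dimension 2 with simplices:

  0-simplices (6): [0], [1], [2], [3], [4], [5]
  1-simplices (12): [0,2], [0,3], [0,4], [0,5], [1,2], [1,3], [1,5], [2,3], [2,4], [2,5], [3,4], [3,5]
  2-simplices (6): [0,2,5], [0,3,4], [0,3,5], [1,2,3], [1,2,5], [2,3,4]

Hence C_0 ≅ Z^6, C_1 ≅ Z^12, C_2 ≅ Z^6.

∂_1: C_1 → C_0 is given by ∂[p,q] = [q] − [p].
The 6×12 boundary matrix has rank 5 and Smith normal form diag(1,1,1,1,1).

Boundary ∂_2: C_2 → C_1 acts by ∂[p,q,r] = [q,r] − [p,r] + [p,q]. For instance
  ∂[1,2,5] = [2,5] − [1,5] + [1,2],
  ∂[0,3,4] = [3,4] − [0,4] + [0,3].
This gives a 12×6 integer matrix of rank 6; reducing to Smith normal form yields diagonal entries (1,1,1,1,1,1).

Reading off H_k = ker ∂_k / im ∂_{k+1}:

  H_2: rank ker ∂_2 − rank ∂_3 = (6 − 6) − 0 = 0, and there is no ∂_3, so H_2 = 0.

(K is a triangulation of the cylinder S^1 x I.)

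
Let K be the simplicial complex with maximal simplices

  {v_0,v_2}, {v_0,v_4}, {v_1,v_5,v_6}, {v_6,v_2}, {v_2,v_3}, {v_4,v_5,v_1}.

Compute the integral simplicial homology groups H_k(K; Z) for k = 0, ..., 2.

H_0 ≅ Z,  H_1 ≅ Z,  H_2 = 0.

Take the total order v_0 < v_1 < v_2 < v_3 < v_4 < v_5 < v_6 on the vertex set. Then K (dimension 2) consists of the simplices:

  0-simplices (7): [v_0], [v_1], [v_2], [v_3], [v_4], [v_5], [v_6]
  1-simplices (9): [v_0,v_2], [v_0,v_4], [v_1,v_4], [v_1,v_5], [v_1,v_6], [v_2,v_3], [v_2,v_6], [v_4,v_5], [v_5,v_6]
  2-simplices (2): [v_1,v_4,v_5], [v_1,v_5,v_6]

giving chain groups C_0 ≅ Z^7, C_1 ≅ Z^9, C_2 ≅ Z^2.

Boundary ∂_1: C_1 → C_0 is given by ∂[p,q] = [q] − [p]. For instance
  ∂[v_0,v_4] = [v_4] − [v_0].
The 7×9 boundary matrix has rank 6 and Smith normal form diag(1,1,1,1,1,1).

∂_2: C_2 → C_1 maps a triangle to the signed sum of its edges. For instance
  ∂[v_1,v_4,v_5] = [v_4,v_5] − [v_1,v_5] + [v_1,v_4],
  ∂[v_1,v_5,v_6] = [v_5,v_6] − [v_1,v_6] + [v_1,v_5].
As a 9×2 matrix over Z this has rank 2, with invariant factors (1,1).

From H_k ≅ ker(∂_k) / im(∂_{k+1}) we obtain:

  H_0: rank C_0 − rank ∂_1 = 7 − 6 = 1, and the invariant factors of ∂_1 are all 1, so H_0 ≅ Z.
  H_1: rank ker ∂_1 − rank ∂_2 = (9 − 6) − 2 = 1, and the invariant factors of ∂_2 are all 1, so H_1 ≅ Z.
  H_2: rank ker ∂_2 − rank ∂_3 = (2 − 2) − 0 = 0, and there is no ∂_3, so H_2 ≅ 0.

As a check, the Euler characteristic is 7 − 9 + 2 = 0, which agrees with 1 − 1 + 0 = 0.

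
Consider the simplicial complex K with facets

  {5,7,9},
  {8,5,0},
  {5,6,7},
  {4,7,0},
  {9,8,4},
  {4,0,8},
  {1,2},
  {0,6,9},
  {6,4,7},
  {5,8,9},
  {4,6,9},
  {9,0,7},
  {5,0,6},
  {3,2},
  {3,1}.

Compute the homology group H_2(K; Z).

Order the vertices as 0 < 1 < 2 < 3 < 4 < 5 < 6 < 7 < 8 < 9. Listing each simplex with vertices in this order, K has dimension 2 with simplices:

  0-simplices (10): [0], [1], [2], [3], [4], [5], [6], [7], [8], [9]
  1-simplices (21): [0,4], [0,5], [0,6], [0,7], [0,8], [0,9], [1,2], [1,3], [2,3], [4,6], [4,7], [4,8], [4,9], [5,6], [5,7], [5,8], [5,9], [6,7], [6,9], [7,9], [8,9]
  2-simplices (12): [0,4,7], [0,4,8], [0,5,6], [0,5,8], [0,6,9], [0,7,9], [4,6,7], [4,6,9], [4,8,9], [5,6,7], [5,7,9], [5,8,9]

so the chain groups are C_0 ≅ Z^10, C_1 ≅ Z^21, C_2 ≅ Z^12.

The boundary map ∂_1: C_1 → C_0 maps an edge to its endpoints' difference, ∂[p,q] = q − p. For instance
  ∂[0,8] = [8] − [0].
The 10×21 boundary matrix has rank 8 and Smith normal form diag(1,1,1,1,1,1,1,1).

∂_2: C_2 → C_1 maps a triangle to the signed sum of its edges. For instance
  ∂[4,6,7] = [6,7] − [4,7] + [4,6],
  ∂[4,8,9] = [8,9] − [4,9] + [4,8].
The resulting 21×12 matrix has rank 12, and its Smith normal form has invariant factors (1,1,1,1,1,1,1,1,1,1,1,2).

Reading off H_k = ker ∂_k / im ∂_{k+1}:

  H_2: rank ker ∂_2 − rank ∂_3 = (12 − 12) − 0 = 0, and there is no ∂_3, so H_2 = 0.

H_2 = 0.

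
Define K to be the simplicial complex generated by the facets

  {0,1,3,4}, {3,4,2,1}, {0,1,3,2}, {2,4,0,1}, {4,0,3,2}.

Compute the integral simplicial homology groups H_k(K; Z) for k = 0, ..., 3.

H_0 ≅ Z,  H_1 = 0,  H_2 = 0,  H_3 ≅ Z.

Order the vertices as 0 < 1 < 2 < 3 < 4. Listing each simplex with vertices in this order, K has dimension 3 with simplices:

  0-simplices (5): [0], [1], [2], [3], [4]
  1-simplices (10): [0,1], [0,2], [0,3], [0,4], [1,2], [1,3], [1,4], [2,3], [2,4], [3,4]
  2-simplices (10): [0,1,2], [0,1,3], [0,1,4], [0,2,3], [0,2,4], [0,3,4], [1,2,3], [1,2,4], [1,3,4], [2,3,4]
  3-simplices (5): [0,1,2,3], [0,1,2,4], [0,1,3,4], [0,2,3,4], [1,2,3,4]

so the chain groups are C_0 ≅ Z^5, C_1 ≅ Z^10, C_2 ≅ Z^10, C_3 ≅ Z^5.

∂_1: C_1 → C_0 is given by ∂[p,q] = [q] − [p].
As a 5×10 matrix over Z this has rank 4, with invariant factors (1,1,1,1).

Boundary ∂_2: C_2 → C_1 acts by ∂[p,q,r] = [q,r] − [p,r] + [p,q]. For instance
  ∂[0,1,4] = [1,4] − [0,4] + [0,1],
  ∂[0,1,2] = [1,2] − [0,2] + [0,1].
The resulting 10×10 matrix has rank 6, and its Smith normal form has invariant factors (1,1,1,1,1,1).

∂_3: C_3 → C_2 sends each 3-simplex σ to the alternating sum Σ_i (−1)^i (σ with its i-th vertex removed). For instance
  ∂[0,1,3,4] = [1,3,4] − [0,3,4] + [0,1,4] − [0,1,3],
  ∂[0,1,2,4] = [1,2,4] − [0,2,4] + [0,1,4] − [0,1,2].
As a 10×5 matrix over Z this has rank 4, with invariant factors (1,1,1,1).

Computing H_k = (kernel of ∂_k) / (image of ∂_{k+1}):

  H_0: rank C_0 − rank ∂_1 = 5 − 4 = 1, and the invariant factors of ∂_1 are all 1, so H_0 ≅ Z.
  H_1: rank ker ∂_1 − rank ∂_2 = (10 − 4) − 6 = 0, and the invariant factors of ∂_2 are all 1, so H_1 ≅ 0.
  H_2: rank ker ∂_2 − rank ∂_3 = (10 − 6) − 4 = 0, and the invariant factors of ∂_3 are all 1, so H_2 ≅ 0.
  H_3: rank ker ∂_3 − rank ∂_4 = (5 − 4) − 0 = 1, and there is no ∂_4, so H_3 ≅ Z.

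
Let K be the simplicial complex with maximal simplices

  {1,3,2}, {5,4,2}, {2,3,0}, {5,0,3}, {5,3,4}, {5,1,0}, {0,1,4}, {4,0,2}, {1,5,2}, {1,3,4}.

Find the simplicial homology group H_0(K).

Take the total order 0 < 1 < 2 < 3 < 4 < 5 on the vertex set. Then K (dimension 2) consists of the simplices:

  0-simplices (6): [0], [1], [2], [3], [4], [5]
  1-simplices (15): [0,1], [0,2], [0,3], [0,4], [0,5], [1,2], [1,3], [1,4], [1,5], [2,3], [2,4], [2,5], [3,4], [3,5], [4,5]
  2-simplices (10): [0,1,4], [0,1,5], [0,2,3], [0,2,4], [0,3,5], [1,2,3], [1,2,5], [1,3,4], [2,4,5], [3,4,5]

so the chain groups are C_0 ≅ Z^6, C_1 ≅ Z^15, C_2 ≅ Z^10.

The boundary map ∂_1: C_1 → C_0 sends each edge [p,q] (with p < q) to q − p. For instance
  ∂[2,5] = [5] − [2].
As a 6×15 matrix over Z this has rank 5, with invariant factors (1,1,1,1,1).

∂_2: C_2 → C_1 maps a triangle to the signed sum of its edges. For instance
  ∂[1,3,4] = [3,4] − [1,4] + [1,3],
  ∂[0,3,5] = [3,5] − [0,5] + [0,3].
The resulting 15×10 matrix has rank 10, and its Smith normal form has invariant factors (1,1,1,1,1,1,1,1,1,2).

Now H_k = ker ∂_k / im ∂_{k+1}, so:

  H_0: rank C_0 − rank ∂_1 = 6 − 5 = 1, and the invariant factors of ∂_1 are all 1, so H_0 = Z.

(K is a triangulation of the real projective plane RP^2.)

H_0 ≅ Z.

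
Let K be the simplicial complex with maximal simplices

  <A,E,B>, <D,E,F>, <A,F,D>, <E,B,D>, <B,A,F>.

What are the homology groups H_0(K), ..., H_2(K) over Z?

H_0 ≅ Z,  H_1 ≅ Z,  H_2 = 0.

Order the vertices as A < B < D < E < F. Listing each simplex with vertices in this order, K has dimension 2 with simplices:

  0-simplices (5): A, B, D, E, F
  1-simplices (10): AB, AD, AE, AF, BD, BE, BF, DE, DF, EF
  2-simplices (5): ABE, ABF, ADF, BDE, DEF

Hence C_0 ≅ Z^5, C_1 ≅ Z^10, C_2 ≅ Z^5.

Boundary ∂_1: C_1 → C_0 is given by ∂[p,q] = [q] − [p]. For instance
  ∂DE = E − D.
As a 5×10 matrix over Z this has rank 4, with invariant factors (1,1,1,1).

The boundary map ∂_2: C_2 → C_1 acts by ∂[p,q,r] = [q,r] − [p,r] + [p,q]. For instance
  ∂BDE = DE − BE + BD,
  ∂ADF = DF − AF + AD.
The resulting 10×5 matrix has rank 5, and its Smith normal form has invariant factors (1,1,1,1,1).

Computing H_k = (kernel of ∂_k) / (image of ∂_{k+1}):

  H_0: rank C_0 − rank ∂_1 = 5 − 4 = 1, and the invariant factors of ∂_1 are all 1, so H_0 ≅ Z.
  H_1: rank ker ∂_1 − rank ∂_2 = (10 − 4) − 5 = 1, and the invariant factors of ∂_2 are all 1, so H_1 ≅ Z.
  H_2: rank ker ∂_2 − rank ∂_3 = (5 − 5) − 0 = 0, and there is no ∂_3, so H_2 ≅ 0.

(K is a triangulation of the Möbius band.)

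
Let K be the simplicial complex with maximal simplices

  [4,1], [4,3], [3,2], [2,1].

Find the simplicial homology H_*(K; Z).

H_0 = Z,  H_1 = Z.

Fix the vertex order 1 < 2 < 3 < 4 and write every simplex with vertices in increasing order. Then dim K = 1 and the simplices of K are:

  0-simplices (4): [1], [2], [3], [4]
  1-simplices (4): [1,2], [1,4], [2,3], [3,4]

giving chain groups C_0 ≅ Z^4, C_1 ≅ Z^4.

The boundary map ∂_1: C_1 → C_0 maps an edge to its endpoints' difference, ∂[p,q] = q − p.
This gives a 4×4 integer matrix of rank 3; reducing to Smith normal form yields diagonal entries (1,1,1).

Computing H_k = (kernel of ∂_k) / (image of ∂_{k+1}):

  H_0: rank C_0 − rank ∂_1 = 4 − 3 = 1, and the invariant factors of ∂_1 are all 1, so H_0 ≅ Z.
  H_1: rank ker ∂_1 − rank ∂_2 = (4 − 3) − 0 = 1, and there is no ∂_2, so H_1 ≅ Z.

As a check, the Euler characteristic is 4 − 4 = 0, which agrees with 1 − 1 = 0.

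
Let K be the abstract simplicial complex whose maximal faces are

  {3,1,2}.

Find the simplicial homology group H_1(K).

H_1 ≅ 0.

Order the vertices as 1 < 2 < 3. Listing each simplex with vertices in this order, K has dimension 2 with simplices:

  0-simplices (3): [1], [2], [3]
  1-simplices (3): [1,2], [1,3], [2,3]
  2-simplices (1): [1,2,3]

so the chain groups are C_0 ≅ Z^3, C_1 ≅ Z^3, C_2 ≅ Z^1.

∂_1: C_1 → C_0 maps an edge to its endpoints' difference, ∂[p,q] = q − p. For instance
  ∂[2,3] = [3] − [2].
This gives a 3×3 integer matrix of rank 2; reducing to Smith normal form yields diagonal entries (1,1).

Boundary ∂_2: C_2 → C_1 sends each 2-simplex [p,q,r] to [q,r] − [p,r] + [p,q]. For instance
  ∂[1,2,3] = [2,3] − [1,3] + [1,2].
This gives a 3×1 integer matrix of rank 1; reducing to Smith normal form yields diagonal entries (1).

Now H_k = ker ∂_k / im ∂_{k+1}, so:

  H_1: rank ker ∂_1 − rank ∂_2 = (3 − 2) − 1 = 0, and the invariant factors of ∂_2 are all 1, so H_1 = 0.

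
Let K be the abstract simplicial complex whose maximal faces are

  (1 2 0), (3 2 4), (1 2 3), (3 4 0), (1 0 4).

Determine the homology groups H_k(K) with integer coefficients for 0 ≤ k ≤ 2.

H_0 = Z,  H_1 = Z,  H_2 = 0.

Take the total order 0 < 1 < 2 < 3 < 4 on the vertex set. Then K (dimension 2) consists of the simplices:

  0-simplices (5): [0], [1], [2], [3], [4]
  1-simplices (10): [0,1], [0,2], [0,3], [0,4], [1,2], [1,3], [1,4], [2,3], [2,4], [3,4]
  2-simplices (5): [0,1,2], [0,1,4], [0,3,4], [1,2,3], [2,3,4]

Hence C_0 ≅ Z^5, C_1 ≅ Z^10, C_2 ≅ Z^5.

Boundary ∂_1: C_1 → C_0 maps an edge to its endpoints' difference, ∂[p,q] = q − p.
The 5×10 boundary matrix has rank 4 and Smith normal form diag(1,1,1,1).

Boundary ∂_2: C_2 → C_1 maps a triangle to the signed sum of its edges. For instance
  ∂[2,3,4] = [3,4] − [2,4] + [2,3],
  ∂[1,2,3] = [2,3] − [1,3] + [1,2].
This gives a 10×5 integer matrix of rank 5; reducing to Smith normal form yields diagonal entries (1,1,1,1,1).

Now H_k = ker ∂_k / im ∂_{k+1}, so:

  H_0: rank C_0 − rank ∂_1 = 5 − 4 = 1, and the invariant factors of ∂_1 are all 1, so H_0 = Z.
  H_1: rank ker ∂_1 − rank ∂_2 = (10 − 4) − 5 = 1, and the invariant factors of ∂_2 are all 1, so H_1 = Z.
  H_2: rank ker ∂_2 − rank ∂_3 = (5 − 5) − 0 = 0, and there is no ∂_3, so H_2 = 0.

(K is a triangulation of the Möbius band.)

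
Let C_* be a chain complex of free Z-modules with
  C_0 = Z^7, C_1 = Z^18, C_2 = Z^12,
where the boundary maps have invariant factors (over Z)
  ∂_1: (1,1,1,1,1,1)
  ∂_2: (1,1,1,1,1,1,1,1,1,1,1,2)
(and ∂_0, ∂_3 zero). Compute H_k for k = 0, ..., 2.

H_0: b_0 = 7 − 0 − 6 = 1; torsion from ∂_1 factors > 1: none. So H_0 = Z.
H_1: b_1 = 18 − 6 − 12 = 0; torsion from ∂_2 factors > 1: [2]. So H_1 = Z/2.
H_2: b_2 = 12 − 12 − 0 = 0; torsion from ∂_3 factors > 1: none. So H_2 = 0.

H_0 = Z,  H_1 = Z/2,  H_2 = 0.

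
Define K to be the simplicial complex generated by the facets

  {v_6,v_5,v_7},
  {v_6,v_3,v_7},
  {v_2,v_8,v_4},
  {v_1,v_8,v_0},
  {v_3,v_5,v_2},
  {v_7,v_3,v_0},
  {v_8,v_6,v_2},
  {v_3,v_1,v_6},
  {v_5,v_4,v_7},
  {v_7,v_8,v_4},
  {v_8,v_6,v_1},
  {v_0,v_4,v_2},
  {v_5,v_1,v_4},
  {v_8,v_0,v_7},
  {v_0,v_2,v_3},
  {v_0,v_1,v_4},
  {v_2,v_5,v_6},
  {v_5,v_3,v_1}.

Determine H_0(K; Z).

H_0 ≅ Z.

Take the total order v_0 < v_1 < v_2 < v_3 < v_4 < v_5 < v_6 < v_7 < v_8 on the vertex set. Then K (dimension 2) consists of the simplices:

  0-simplices (9): [v_0], [v_1], [v_2], [v_3], [v_4], [v_5], [v_6], [v_7], [v_8]
  1-simplices (27): (27 of them)
  2-simplices (18): (18 of them)

Hence C_0 ≅ Z^9, C_1 ≅ Z^27, C_2 ≅ Z^18.

The boundary map ∂_1: C_1 → C_0 is given by ∂[p,q] = [q] − [p].
The resulting 9×27 matrix has rank 8, and its Smith normal form has invariant factors (1,1,1,1,1,1,1,1).

∂_2: C_2 → C_1 maps a triangle to the signed sum of its edges. For instance
  ∂[v_0,v_1,v_8] = [v_1,v_8] − [v_0,v_8] + [v_0,v_1],
  ∂[v_2,v_5,v_6] = [v_5,v_6] − [v_2,v_6] + [v_2,v_5].
As a 27×18 matrix over Z this has rank 18, with invariant factors (1,1,1,1,1,1,1,1,1,1,1,1,1,1,1,1,1,2).

Now H_k = ker ∂_k / im ∂_{k+1}, so:

  H_0: rank C_0 − rank ∂_1 = 9 − 8 = 1, and the invariant factors of ∂_1 are all 1, so H_0 = Z.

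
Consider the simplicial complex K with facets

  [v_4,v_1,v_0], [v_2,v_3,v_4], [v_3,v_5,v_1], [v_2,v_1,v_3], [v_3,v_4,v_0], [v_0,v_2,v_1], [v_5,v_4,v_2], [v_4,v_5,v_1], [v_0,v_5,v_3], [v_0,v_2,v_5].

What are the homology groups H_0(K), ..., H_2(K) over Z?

H_0 ≅ Z,  H_1 ≅ Z_2,  H_2 = 0.

Fix the vertex order v_0 < v_1 < v_2 < v_3 < v_4 < v_5 and write every simplex with vertices in increasing order. Then dim K = 2 and the simplices of K are:

  0-simplices (6): [v_0], [v_1], [v_2], [v_3], [v_4], [v_5]
  1-simplices (15): (15 of them)
  2-simplices (10): [v_0,v_1,v_2], [v_0,v_1,v_4], [v_0,v_2,v_5], [v_0,v_3,v_4], [v_0,v_3,v_5], [v_1,v_2,v_3], [v_1,v_3,v_5], [v_1,v_4,v_5], [v_2,v_3,v_4], [v_2,v_4,v_5]

giving chain groups C_0 ≅ Z^6, C_1 ≅ Z^15, C_2 ≅ Z^10.

∂_1: C_1 → C_0 is given by ∂[p,q] = [q] − [p].
The resulting 6×15 matrix has rank 5, and its Smith normal form has invariant factors (1,1,1,1,1).

The boundary map ∂_2: C_2 → C_1 acts by ∂[p,q,r] = [q,r] − [p,r] + [p,q]. For instance
  ∂[v_1,v_2,v_3] = [v_2,v_3] − [v_1,v_3] + [v_1,v_2],
  ∂[v_1,v_3,v_5] = [v_3,v_5] − [v_1,v_5] + [v_1,v_3].
The resulting 15×10 matrix has rank 10, and its Smith normal form has invariant factors (1,1,1,1,1,1,1,1,1,2).

From H_k ≅ ker(∂_k) / im(∂_{k+1}) we obtain:

  H_0: rank C_0 − rank ∂_1 = 6 − 5 = 1, and the invariant factors of ∂_1 are all 1, so H_0 = Z.
  H_1: rank ker ∂_1 − rank ∂_2 = (15 − 5) − 10 = 0, and ∂_2 has invariant factor 2 > 1, so H_1 = Z_2.
  H_2: rank ker ∂_2 − rank ∂_3 = (10 − 10) − 0 = 0, and there is no ∂_3, so H_2 = 0.

(K is a triangulation of the real projective plane RP^2.)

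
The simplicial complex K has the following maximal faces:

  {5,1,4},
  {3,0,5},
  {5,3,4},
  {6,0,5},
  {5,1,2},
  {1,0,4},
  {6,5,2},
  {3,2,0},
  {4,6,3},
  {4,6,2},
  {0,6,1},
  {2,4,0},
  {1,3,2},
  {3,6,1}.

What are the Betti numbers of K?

We work with the vertex ordering 0 < 1 < 2 < 3 < 4 < 5 < 6. The simplices of K, each written with vertices in increasing order, are:

  0-simplices (7): [0], [1], [2], [3], [4], [5], [6]
  1-simplices (21): [0,1], [0,2], [0,3], [0,4], [0,5], [0,6], [1,2], [1,3], [1,4], [1,5], [1,6], [2,3], [2,4], [2,5], [2,6], [3,4], [3,5], [3,6], [4,5], [4,6], [5,6]
  2-simplices (14): [0,1,4], [0,1,6], [0,2,3], [0,2,4], [0,3,5], [0,5,6], [1,2,3], [1,2,5], [1,3,6], [1,4,5], [2,4,6], [2,5,6], [3,4,5], [3,4,6]

giving chain groups C_0 ≅ Z^7, C_1 ≅ Z^21, C_2 ≅ Z^14.

Boundary ∂_1: C_1 → C_0 sends each edge [p,q] (with p < q) to q − p. For instance
  ∂[2,4] = [4] − [2].
The 7×21 boundary matrix has rank 6 and Smith normal form diag(1,1,1,1,1,1).

∂_2: C_2 → C_1 acts by ∂[p,q,r] = [q,r] − [p,r] + [p,q]. For instance
  ∂[1,2,5] = [2,5] − [1,5] + [1,2],
  ∂[0,2,4] = [2,4] − [0,4] + [0,2].
This gives a 21×14 integer matrix of rank 13; reducing to Smith normal form yields diagonal entries (1,1,1,1,1,1,1,1,1,1,1,1,1).

From H_k ≅ ker(∂_k) / im(∂_{k+1}) we obtain:

  H_0: rank C_0 − rank ∂_1 = 7 − 6 = 1, and the invariant factors of ∂_1 are all 1, so H_0 ≅ Z.
  H_1: rank ker ∂_1 − rank ∂_2 = (21 − 6) − 13 = 2, and the invariant factors of ∂_2 are all 1, so H_1 ≅ Z^2.
  H_2: rank ker ∂_2 − rank ∂_3 = (14 − 13) − 0 = 1, and there is no ∂_3, so H_2 ≅ Z.

As a check, the Euler characteristic is 7 − 21 + 14 = 0, which agrees with 1 − 2 + 1 = 0.
(K is a triangulation of the torus T^2.)

Hence the Betti numbers are b_0 = 1, b_1 = 2, b_2 = 1.

b_0 = 1, b_1 = 2, b_2 = 1.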